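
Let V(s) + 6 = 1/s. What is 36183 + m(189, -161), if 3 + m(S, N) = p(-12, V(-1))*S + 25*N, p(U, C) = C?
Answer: 30832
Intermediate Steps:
V(s) = -6 + 1/s
m(S, N) = -3 - 7*S + 25*N (m(S, N) = -3 + ((-6 + 1/(-1))*S + 25*N) = -3 + ((-6 - 1)*S + 25*N) = -3 + (-7*S + 25*N) = -3 - 7*S + 25*N)
36183 + m(189, -161) = 36183 + (-3 - 7*189 + 25*(-161)) = 36183 + (-3 - 1323 - 4025) = 36183 - 5351 = 30832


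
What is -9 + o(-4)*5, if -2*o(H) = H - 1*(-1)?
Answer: -3/2 ≈ -1.5000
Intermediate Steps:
o(H) = -1/2 - H/2 (o(H) = -(H - 1*(-1))/2 = -(H + 1)/2 = -(1 + H)/2 = -1/2 - H/2)
-9 + o(-4)*5 = -9 + (-1/2 - 1/2*(-4))*5 = -9 + (-1/2 + 2)*5 = -9 + (3/2)*5 = -9 + 15/2 = -3/2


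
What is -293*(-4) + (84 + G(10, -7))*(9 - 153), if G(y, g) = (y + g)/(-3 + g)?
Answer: -54404/5 ≈ -10881.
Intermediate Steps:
G(y, g) = (g + y)/(-3 + g)
-293*(-4) + (84 + G(10, -7))*(9 - 153) = -293*(-4) + (84 + (-7 + 10)/(-3 - 7))*(9 - 153) = 1172 + (84 + 3/(-10))*(-144) = 1172 + (84 - 1/10*3)*(-144) = 1172 + (84 - 3/10)*(-144) = 1172 + (837/10)*(-144) = 1172 - 60264/5 = -54404/5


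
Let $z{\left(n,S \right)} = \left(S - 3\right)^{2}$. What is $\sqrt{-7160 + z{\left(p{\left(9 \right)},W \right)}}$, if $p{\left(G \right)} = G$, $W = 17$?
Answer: $2 i \sqrt{1741} \approx 83.451 i$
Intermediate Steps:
$z{\left(n,S \right)} = \left(-3 + S\right)^{2}$
$\sqrt{-7160 + z{\left(p{\left(9 \right)},W \right)}} = \sqrt{-7160 + \left(-3 + 17\right)^{2}} = \sqrt{-7160 + 14^{2}} = \sqrt{-7160 + 196} = \sqrt{-6964} = 2 i \sqrt{1741}$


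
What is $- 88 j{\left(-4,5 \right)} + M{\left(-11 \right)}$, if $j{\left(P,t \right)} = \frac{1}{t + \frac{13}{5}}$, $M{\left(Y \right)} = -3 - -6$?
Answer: $- \frac{163}{19} \approx -8.5789$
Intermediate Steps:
$M{\left(Y \right)} = 3$ ($M{\left(Y \right)} = -3 + 6 = 3$)
$j{\left(P,t \right)} = \frac{1}{\frac{13}{5} + t}$ ($j{\left(P,t \right)} = \frac{1}{t + 13 \cdot \frac{1}{5}} = \frac{1}{t + \frac{13}{5}} = \frac{1}{\frac{13}{5} + t}$)
$- 88 j{\left(-4,5 \right)} + M{\left(-11 \right)} = - 88 \frac{5}{13 + 5 \cdot 5} + 3 = - 88 \frac{5}{13 + 25} + 3 = - 88 \cdot \frac{5}{38} + 3 = - 88 \cdot 5 \cdot \frac{1}{38} + 3 = \left(-88\right) \frac{5}{38} + 3 = - \frac{220}{19} + 3 = - \frac{163}{19}$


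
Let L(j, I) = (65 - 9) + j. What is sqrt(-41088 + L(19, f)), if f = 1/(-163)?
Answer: 21*I*sqrt(93) ≈ 202.52*I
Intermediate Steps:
f = -1/163 ≈ -0.0061350
L(j, I) = 56 + j
sqrt(-41088 + L(19, f)) = sqrt(-41088 + (56 + 19)) = sqrt(-41088 + 75) = sqrt(-41013) = 21*I*sqrt(93)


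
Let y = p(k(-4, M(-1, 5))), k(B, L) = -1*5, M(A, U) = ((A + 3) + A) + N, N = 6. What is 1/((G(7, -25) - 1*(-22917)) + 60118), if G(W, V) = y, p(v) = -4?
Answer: 1/83031 ≈ 1.2044e-5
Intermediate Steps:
M(A, U) = 9 + 2*A (M(A, U) = ((A + 3) + A) + 6 = ((3 + A) + A) + 6 = (3 + 2*A) + 6 = 9 + 2*A)
k(B, L) = -5
y = -4
G(W, V) = -4
1/((G(7, -25) - 1*(-22917)) + 60118) = 1/((-4 - 1*(-22917)) + 60118) = 1/((-4 + 22917) + 60118) = 1/(22913 + 60118) = 1/83031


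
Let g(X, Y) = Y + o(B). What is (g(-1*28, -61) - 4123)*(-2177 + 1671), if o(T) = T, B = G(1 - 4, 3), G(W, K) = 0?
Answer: 2117104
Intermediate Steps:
B = 0
g(X, Y) = Y (g(X, Y) = Y + 0 = Y)
(g(-1*28, -61) - 4123)*(-2177 + 1671) = (-61 - 4123)*(-2177 + 1671) = -4184*(-506) = 2117104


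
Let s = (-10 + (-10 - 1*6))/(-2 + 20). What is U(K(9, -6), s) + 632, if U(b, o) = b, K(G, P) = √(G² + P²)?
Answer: 632 + 3*√13 ≈ 642.82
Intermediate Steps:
s = -13/9 (s = (-10 + (-10 - 6))/18 = (-10 - 16)*(1/18) = -26*1/18 = -13/9 ≈ -1.4444)
U(K(9, -6), s) + 632 = √(9² + (-6)²) + 632 = √(81 + 36) + 632 = √117 + 632 = 3*√13 + 632 = 632 + 3*√13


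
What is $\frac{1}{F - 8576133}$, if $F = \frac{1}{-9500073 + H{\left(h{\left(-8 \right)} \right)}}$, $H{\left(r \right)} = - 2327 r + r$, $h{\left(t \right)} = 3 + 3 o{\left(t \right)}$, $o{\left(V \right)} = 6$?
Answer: $- \frac{9548919}{81892799350228} \approx -1.166 \cdot 10^{-7}$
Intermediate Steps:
$h{\left(t \right)} = 21$ ($h{\left(t \right)} = 3 + 3 \cdot 6 = 3 + 18 = 21$)
$H{\left(r \right)} = - 2326 r$
$F = - \frac{1}{9548919}$ ($F = \frac{1}{-9500073 - 48846} = \frac{1}{-9548919} = - \frac{1}{9548919} \approx -1.0472 \cdot 10^{-7}$)
$\frac{1}{F - 8576133} = \frac{1}{- \frac{1}{9548919} - 8576133} = \frac{1}{- \frac{81892799350228}{9548919}} = - \frac{9548919}{81892799350228}$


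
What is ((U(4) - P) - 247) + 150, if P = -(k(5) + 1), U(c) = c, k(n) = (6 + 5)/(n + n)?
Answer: -909/10 ≈ -90.900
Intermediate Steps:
k(n) = 11/(2*n) (k(n) = 11/((2*n)) = 11*(1/(2*n)) = 11/(2*n))
P = -21/10 (P = -((11/2)/5 + 1) = -((11/2)*(1/5) + 1) = -(11/10 + 1) = -1*21/10 = -21/10 ≈ -2.1000)
((U(4) - P) - 247) + 150 = ((4 - 1*(-21/10)) - 247) + 150 = ((4 + 21/10) - 247) + 150 = (61/10 - 247) + 150 = -2409/10 + 150 = -909/10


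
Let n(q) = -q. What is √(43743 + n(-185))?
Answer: 34*√38 ≈ 209.59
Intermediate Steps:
√(43743 + n(-185)) = √(43743 - 1*(-185)) = √(43743 + 185) = √43928 = 34*√38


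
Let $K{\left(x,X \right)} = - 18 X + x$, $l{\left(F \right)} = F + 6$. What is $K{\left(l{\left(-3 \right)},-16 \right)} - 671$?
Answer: $-380$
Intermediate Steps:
$l{\left(F \right)} = 6 + F$
$K{\left(x,X \right)} = x - 18 X$
$K{\left(l{\left(-3 \right)},-16 \right)} - 671 = \left(\left(6 - 3\right) - -288\right) - 671 = \left(3 + 288\right) - 671 = 291 - 671 = -380$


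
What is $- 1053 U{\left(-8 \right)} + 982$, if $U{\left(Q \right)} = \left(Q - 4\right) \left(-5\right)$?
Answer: $-62198$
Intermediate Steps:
$U{\left(Q \right)} = 20 - 5 Q$ ($U{\left(Q \right)} = \left(-4 + Q\right) \left(-5\right) = 20 - 5 Q$)
$- 1053 U{\left(-8 \right)} + 982 = - 1053 \left(20 - -40\right) + 982 = - 1053 \left(20 + 40\right) + 982 = \left(-1053\right) 60 + 982 = -63180 + 982 = -62198$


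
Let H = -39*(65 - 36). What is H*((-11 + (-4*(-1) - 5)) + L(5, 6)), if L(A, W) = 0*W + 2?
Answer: 11310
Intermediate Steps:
L(A, W) = 2 (L(A, W) = 0 + 2 = 2)
H = -1131 (H = -39*29 = -1131)
H*((-11 + (-4*(-1) - 5)) + L(5, 6)) = -1131*((-11 + (-4*(-1) - 5)) + 2) = -1131*((-11 + (4 - 5)) + 2) = -1131*((-11 - 1) + 2) = -1131*(-12 + 2) = -1131*(-10) = 11310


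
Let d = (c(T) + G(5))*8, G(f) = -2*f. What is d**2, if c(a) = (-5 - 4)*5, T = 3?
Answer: 193600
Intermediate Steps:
c(a) = -45 (c(a) = -9*5 = -45)
d = -440 (d = (-45 - 2*5)*8 = (-45 - 10)*8 = -55*8 = -440)
d**2 = (-440)**2 = 193600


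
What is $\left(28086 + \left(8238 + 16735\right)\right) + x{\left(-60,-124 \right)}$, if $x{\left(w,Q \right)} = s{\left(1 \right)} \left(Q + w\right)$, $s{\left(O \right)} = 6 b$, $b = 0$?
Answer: $53059$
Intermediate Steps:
$s{\left(O \right)} = 0$ ($s{\left(O \right)} = 6 \cdot 0 = 0$)
$x{\left(w,Q \right)} = 0$ ($x{\left(w,Q \right)} = 0 \left(Q + w\right) = 0$)
$\left(28086 + \left(8238 + 16735\right)\right) + x{\left(-60,-124 \right)} = \left(28086 + \left(8238 + 16735\right)\right) + 0 = \left(28086 + 24973\right) + 0 = 53059 + 0 = 53059$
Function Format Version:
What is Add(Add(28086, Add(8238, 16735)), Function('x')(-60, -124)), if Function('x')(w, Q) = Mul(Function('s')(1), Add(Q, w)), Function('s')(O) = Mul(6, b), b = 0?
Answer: 53059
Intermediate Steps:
Function('s')(O) = 0 (Function('s')(O) = Mul(6, 0) = 0)
Function('x')(w, Q) = 0 (Function('x')(w, Q) = Mul(0, Add(Q, w)) = 0)
Add(Add(28086, Add(8238, 16735)), Function('x')(-60, -124)) = Add(Add(28086, Add(8238, 16735)), 0) = Add(Add(28086, 24973), 0) = Add(53059, 0) = 53059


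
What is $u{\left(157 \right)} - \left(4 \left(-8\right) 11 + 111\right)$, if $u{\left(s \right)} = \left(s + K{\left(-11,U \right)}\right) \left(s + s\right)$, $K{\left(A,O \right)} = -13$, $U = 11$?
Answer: $45457$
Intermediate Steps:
$u{\left(s \right)} = 2 s \left(-13 + s\right)$ ($u{\left(s \right)} = \left(s - 13\right) \left(s + s\right) = \left(-13 + s\right) 2 s = 2 s \left(-13 + s\right)$)
$u{\left(157 \right)} - \left(4 \left(-8\right) 11 + 111\right) = 2 \cdot 157 \left(-13 + 157\right) - \left(4 \left(-8\right) 11 + 111\right) = 2 \cdot 157 \cdot 144 - \left(\left(-32\right) 11 + 111\right) = 45216 - \left(-352 + 111\right) = 45216 - -241 = 45216 + 241 = 45457$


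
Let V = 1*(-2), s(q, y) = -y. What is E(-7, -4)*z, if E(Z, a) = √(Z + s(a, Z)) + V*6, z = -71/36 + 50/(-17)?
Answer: 3007/51 ≈ 58.961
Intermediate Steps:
z = -3007/612 (z = -71*1/36 + 50*(-1/17) = -71/36 - 50/17 = -3007/612 ≈ -4.9134)
V = -2
E(Z, a) = -12 (E(Z, a) = √(Z - Z) - 2*6 = √0 - 12 = 0 - 12 = -12)
E(-7, -4)*z = -12*(-3007/612) = 3007/51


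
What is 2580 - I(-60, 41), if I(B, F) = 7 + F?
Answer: 2532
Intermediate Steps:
2580 - I(-60, 41) = 2580 - (7 + 41) = 2580 - 1*48 = 2580 - 48 = 2532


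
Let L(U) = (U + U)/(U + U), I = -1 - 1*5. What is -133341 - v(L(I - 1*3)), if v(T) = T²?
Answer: -133342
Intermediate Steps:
I = -6 (I = -1 - 5 = -6)
L(U) = 1 (L(U) = (2*U)/((2*U)) = (2*U)*(1/(2*U)) = 1)
-133341 - v(L(I - 1*3)) = -133341 - 1*1² = -133341 - 1*1 = -133341 - 1 = -133342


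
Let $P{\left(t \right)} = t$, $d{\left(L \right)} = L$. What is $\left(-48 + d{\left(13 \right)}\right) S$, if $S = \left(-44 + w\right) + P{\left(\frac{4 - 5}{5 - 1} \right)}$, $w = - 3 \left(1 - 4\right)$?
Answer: $\frac{4935}{4} \approx 1233.8$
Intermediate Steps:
$w = 9$ ($w = \left(-3\right) \left(-3\right) = 9$)
$S = - \frac{141}{4}$ ($S = \left(-44 + 9\right) + \frac{4 - 5}{5 - 1} = -35 - \frac{1}{4} = - \frac{141}{4} \approx -35.25$)
$\left(-48 + d{\left(13 \right)}\right) S = \left(-48 + 13\right) \left(- \frac{141}{4}\right) = \left(-35\right) \left(- \frac{141}{4}\right) = \frac{4935}{4}$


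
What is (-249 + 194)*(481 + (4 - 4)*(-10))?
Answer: -26455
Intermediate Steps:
(-249 + 194)*(481 + (4 - 4)*(-10)) = -55*(481 + 0*(-10)) = -55*(481 + 0) = -55*481 = -26455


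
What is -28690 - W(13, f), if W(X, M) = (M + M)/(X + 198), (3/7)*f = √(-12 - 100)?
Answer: -28690 - 56*I*√7/633 ≈ -28690.0 - 0.23406*I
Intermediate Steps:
f = 28*I*√7/3 (f = 7*√(-12 - 100)/3 = 7*√(-112)/3 = 7*(4*I*√7)/3 = 28*I*√7/3 ≈ 24.694*I)
W(X, M) = 2*M/(198 + X) (W(X, M) = (2*M)/(198 + X) = 2*M/(198 + X))
-28690 - W(13, f) = -28690 - 2*28*I*√7/3/(198 + 13) = -28690 - 2*28*I*√7/3/211 = -28690 - 56*I*√7/633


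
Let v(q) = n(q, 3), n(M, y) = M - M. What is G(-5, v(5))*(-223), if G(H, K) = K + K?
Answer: 0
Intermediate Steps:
n(M, y) = 0
v(q) = 0
G(H, K) = 2*K
G(-5, v(5))*(-223) = (2*0)*(-223) = 0*(-223) = 0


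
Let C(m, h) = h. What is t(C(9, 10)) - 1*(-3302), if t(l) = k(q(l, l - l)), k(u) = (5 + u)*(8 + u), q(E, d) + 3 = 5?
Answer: 3372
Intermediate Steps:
q(E, d) = 2 (q(E, d) = -3 + 5 = 2)
t(l) = 70 (t(l) = 40 + 2² + 13*2 = 40 + 4 + 26 = 70)
t(C(9, 10)) - 1*(-3302) = 70 - 1*(-3302) = 70 + 3302 = 3372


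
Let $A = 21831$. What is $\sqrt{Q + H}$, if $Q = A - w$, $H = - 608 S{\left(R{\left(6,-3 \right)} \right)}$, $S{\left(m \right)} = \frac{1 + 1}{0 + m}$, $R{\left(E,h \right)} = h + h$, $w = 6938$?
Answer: $\frac{\sqrt{135861}}{3} \approx 122.86$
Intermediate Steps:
$R{\left(E,h \right)} = 2 h$
$S{\left(m \right)} = \frac{2}{m}$
$H = \frac{608}{3}$ ($H = - 608 \frac{2}{2 \left(-3\right)} = - 608 \frac{2}{-6} = - 608 \cdot 2 \left(- \frac{1}{6}\right) = \left(-608\right) \left(- \frac{1}{3}\right) = \frac{608}{3} \approx 202.67$)
$Q = 14893$ ($Q = 21831 - 6938 = 14893$)
$\sqrt{Q + H} = \sqrt{14893 + \frac{608}{3}} = \sqrt{\frac{45287}{3}} = \frac{\sqrt{135861}}{3}$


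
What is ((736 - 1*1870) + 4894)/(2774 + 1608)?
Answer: 1880/2191 ≈ 0.85806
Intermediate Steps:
((736 - 1*1870) + 4894)/(2774 + 1608) = ((736 - 1870) + 4894)/4382 = (-1134 + 4894)*(1/4382) = 3760*(1/4382) = 1880/2191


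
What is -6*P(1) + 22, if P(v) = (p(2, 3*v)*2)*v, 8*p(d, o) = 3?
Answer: 35/2 ≈ 17.500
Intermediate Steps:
p(d, o) = 3/8 (p(d, o) = (⅛)*3 = 3/8)
P(v) = 3*v/4 (P(v) = ((3/8)*2)*v = 3*v/4)
-6*P(1) + 22 = -9/2 + 22 = 35/2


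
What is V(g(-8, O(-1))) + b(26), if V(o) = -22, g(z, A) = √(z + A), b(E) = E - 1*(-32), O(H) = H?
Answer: 36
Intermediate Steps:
b(E) = 32 + E (b(E) = E + 32 = 32 + E)
g(z, A) = √(A + z)
V(g(-8, O(-1))) + b(26) = -22 + (32 + 26) = -22 + 58 = 36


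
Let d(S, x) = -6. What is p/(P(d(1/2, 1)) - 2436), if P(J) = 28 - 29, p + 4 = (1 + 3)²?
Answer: -12/2437 ≈ -0.0049241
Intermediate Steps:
p = 12 (p = -4 + (1 + 3)² = -4 + 4² = -4 + 16 = 12)
P(J) = -1
p/(P(d(1/2, 1)) - 2436) = 12/(-1 - 2436) = 12/(-2437) = -1/2437*12 = -12/2437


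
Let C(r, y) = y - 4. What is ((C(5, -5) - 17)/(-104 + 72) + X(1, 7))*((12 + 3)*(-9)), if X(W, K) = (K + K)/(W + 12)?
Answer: -53055/208 ≈ -255.07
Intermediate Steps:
X(W, K) = 2*K/(12 + W) (X(W, K) = (2*K)/(12 + W) = 2*K/(12 + W))
C(r, y) = -4 + y
((C(5, -5) - 17)/(-104 + 72) + X(1, 7))*((12 + 3)*(-9)) = (((-4 - 5) - 17)/(-104 + 72) + 2*7/(12 + 1))*((12 + 3)*(-9)) = ((-9 - 17)/(-32) + 2*7/13)*(15*(-9)) = (-26*(-1/32) + 2*7*(1/13))*(-135) = (13/16 + 14/13)*(-135) = (393/208)*(-135) = -53055/208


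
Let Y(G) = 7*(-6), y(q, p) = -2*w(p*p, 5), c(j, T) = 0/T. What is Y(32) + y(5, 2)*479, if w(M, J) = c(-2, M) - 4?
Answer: 3790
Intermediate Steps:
c(j, T) = 0
w(M, J) = -4 (w(M, J) = 0 - 4 = -4)
y(q, p) = 8 (y(q, p) = -2*(-4) = 8)
Y(G) = -42
Y(32) + y(5, 2)*479 = -42 + 8*479 = -42 + 3832 = 3790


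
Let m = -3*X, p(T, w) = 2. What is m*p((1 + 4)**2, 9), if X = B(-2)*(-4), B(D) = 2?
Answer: 48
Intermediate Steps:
X = -8 (X = 2*(-4) = -8)
m = 24 (m = -3*(-8) = 24)
m*p((1 + 4)**2, 9) = 24*2 = 48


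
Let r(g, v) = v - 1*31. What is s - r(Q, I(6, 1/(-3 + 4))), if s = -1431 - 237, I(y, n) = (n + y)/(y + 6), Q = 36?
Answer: -19651/12 ≈ -1637.6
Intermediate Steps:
I(y, n) = (n + y)/(6 + y)
r(g, v) = -31 + v (r(g, v) = v - 31 = -31 + v)
s = -1668
s - r(Q, I(6, 1/(-3 + 4))) = -1668 - (-31 + (1/(-3 + 4) + 6)/(6 + 6)) = -1668 - (-31 + (1/1 + 6)/12) = -1668 - (-31 + (1 + 6)/12) = -1668 - (-31 + (1/12)*7) = -1668 - (-31 + 7/12) = -1668 - 1*(-365/12) = -1668 + 365/12 = -19651/12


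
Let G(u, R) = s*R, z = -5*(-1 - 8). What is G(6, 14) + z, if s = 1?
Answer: 59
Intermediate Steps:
z = 45 (z = -5*(-9) = 45)
G(u, R) = R (G(u, R) = 1*R = R)
G(6, 14) + z = 14 + 45 = 59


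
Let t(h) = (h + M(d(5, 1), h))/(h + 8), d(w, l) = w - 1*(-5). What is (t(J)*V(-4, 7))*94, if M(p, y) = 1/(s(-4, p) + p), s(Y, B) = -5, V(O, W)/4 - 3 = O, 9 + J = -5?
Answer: -4324/5 ≈ -864.80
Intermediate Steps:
J = -14 (J = -9 - 5 = -14)
V(O, W) = 12 + 4*O
d(w, l) = 5 + w (d(w, l) = w + 5 = 5 + w)
M(p, y) = 1/(-5 + p)
t(h) = (1/5 + h)/(8 + h) (t(h) = (h + 1/(-5 + (5 + 5)))/(h + 8) = (h + 1/(-5 + 10))/(8 + h) = (h + 1/5)/(8 + h) = (1/5 + h)/(8 + h))
(t(J)*V(-4, 7))*94 = (((1/5 - 14)/(8 - 14))*(12 + 4*(-4)))*94 = ((-69/5/(-6))*(12 - 16))*94 = (-1/6*(-69/5)*(-4))*94 = ((23/10)*(-4))*94 = -46/5*94 = -4324/5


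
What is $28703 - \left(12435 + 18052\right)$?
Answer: $-1784$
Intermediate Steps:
$28703 - \left(12435 + 18052\right) = 28703 - 30487 = -1784$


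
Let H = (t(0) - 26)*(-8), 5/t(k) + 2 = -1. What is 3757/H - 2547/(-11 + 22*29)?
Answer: 1791903/138776 ≈ 12.912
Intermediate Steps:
t(k) = -5/3 (t(k) = 5/(-2 - 1) = 5/(-3) = 5*(-⅓) = -5/3)
H = 664/3 (H = (-5/3 - 26)*(-8) = -83/3*(-8) = 664/3 ≈ 221.33)
3757/H - 2547/(-11 + 22*29) = 3757/(664/3) - 2547/(-11 + 22*29) = 3757*(3/664) - 2547/(-11 + 638) = 11271/664 - 2547/627 = 11271/664 - 2547*1/627 = 11271/664 - 849/209 = 1791903/138776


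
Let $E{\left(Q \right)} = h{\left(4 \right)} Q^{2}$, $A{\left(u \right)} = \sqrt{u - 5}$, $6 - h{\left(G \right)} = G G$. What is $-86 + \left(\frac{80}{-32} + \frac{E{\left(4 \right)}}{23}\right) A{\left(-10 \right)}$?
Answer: $-86 - \frac{435 i \sqrt{15}}{46} \approx -86.0 - 36.625 i$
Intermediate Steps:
$h{\left(G \right)} = 6 - G^{2}$ ($h{\left(G \right)} = 6 - G G = 6 - G^{2}$)
$A{\left(u \right)} = \sqrt{-5 + u}$
$E{\left(Q \right)} = - 10 Q^{2}$ ($E{\left(Q \right)} = \left(6 - 4^{2}\right) Q^{2} = \left(6 - 16\right) Q^{2} = - 10 Q^{2}$)
$-86 + \left(\frac{80}{-32} + \frac{E{\left(4 \right)}}{23}\right) A{\left(-10 \right)} = -86 + \left(\frac{80}{-32} + \frac{\left(-10\right) 4^{2}}{23}\right) \sqrt{-5 - 10} = -86 + \left(80 \left(- \frac{1}{32}\right) + \left(-10\right) 16 \cdot \frac{1}{23}\right) \sqrt{-15} = -86 + \left(- \frac{5}{2} - \frac{160}{23}\right) i \sqrt{15} = -86 - \frac{435 i \sqrt{15}}{46}$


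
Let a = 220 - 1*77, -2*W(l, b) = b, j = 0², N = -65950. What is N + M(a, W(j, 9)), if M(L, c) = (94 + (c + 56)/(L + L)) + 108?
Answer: -37607753/572 ≈ -65748.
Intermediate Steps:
j = 0
W(l, b) = -b/2
a = 143 (a = 220 - 77 = 143)
M(L, c) = 202 + (56 + c)/(2*L) (M(L, c) = (94 + (56 + c)/((2*L))) + 108 = (94 + (56 + c)*(1/(2*L))) + 108 = (94 + (56 + c)/(2*L)) + 108 = 202 + (56 + c)/(2*L))
N + M(a, W(j, 9)) = -65950 + (½)*(56 - ½*9 + 404*143)/143 = -65950 + (½)*(1/143)*(56 - 9/2 + 57772) = -65950 + (½)*(1/143)*(115647/2) = -65950 + 115647/572 = -37607753/572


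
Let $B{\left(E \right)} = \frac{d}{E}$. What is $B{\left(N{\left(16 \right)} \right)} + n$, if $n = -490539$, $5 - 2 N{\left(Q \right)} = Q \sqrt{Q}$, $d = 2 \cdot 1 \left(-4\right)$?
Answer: $- \frac{28941785}{59} \approx -4.9054 \cdot 10^{5}$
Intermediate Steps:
$d = -8$ ($d = 2 \left(-4\right) = -8$)
$N{\left(Q \right)} = \frac{5}{2} - \frac{Q^{\frac{3}{2}}}{2}$ ($N{\left(Q \right)} = \frac{5}{2} - \frac{Q \sqrt{Q}}{2} = \frac{5}{2} - \frac{Q^{\frac{3}{2}}}{2}$)
$B{\left(E \right)} = - \frac{8}{E}$
$B{\left(N{\left(16 \right)} \right)} + n = - \frac{8}{\frac{5}{2} - \frac{16^{\frac{3}{2}}}{2}} - 490539 = - \frac{8}{\frac{5}{2} - 32} - 490539 = - \frac{8}{- \frac{59}{2}} - 490539 = \left(-8\right) \left(- \frac{2}{59}\right) - 490539 = \frac{16}{59} - 490539 = - \frac{28941785}{59}$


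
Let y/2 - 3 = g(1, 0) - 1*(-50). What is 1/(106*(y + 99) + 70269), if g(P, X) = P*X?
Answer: 1/91999 ≈ 1.0870e-5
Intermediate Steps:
y = 106 (y = 6 + 2*(1*0 - 1*(-50)) = 6 + 2*(0 + 50) = 6 + 2*50 = 6 + 100 = 106)
1/(106*(y + 99) + 70269) = 1/(106*(106 + 99) + 70269) = 1/(106*205 + 70269) = 1/(21730 + 70269) = 1/91999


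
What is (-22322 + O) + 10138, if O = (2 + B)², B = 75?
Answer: -6255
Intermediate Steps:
O = 5929 (O = (2 + 75)² = 77² = 5929)
(-22322 + O) + 10138 = (-22322 + 5929) + 10138 = -16393 + 10138 = -6255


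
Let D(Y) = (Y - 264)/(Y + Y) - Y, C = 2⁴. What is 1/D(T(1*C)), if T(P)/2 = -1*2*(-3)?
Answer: -2/45 ≈ -0.044444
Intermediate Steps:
C = 16
T(P) = 12 (T(P) = 2*(-1*2*(-3)) = 2*(-2*(-3)) = 2*6 = 12)
D(Y) = -Y + (-264 + Y)/(2*Y) (D(Y) = (-264 + Y)/((2*Y)) - Y = (-264 + Y)*(1/(2*Y)) - Y = (-264 + Y)/(2*Y) - Y = -Y + (-264 + Y)/(2*Y))
1/D(T(1*C)) = 1/(½ - 1*12 - 132/12) = 1/(½ - 12 - 132*1/12) = 1/(½ - 12 - 11) = 1/(-45/2) = -2/45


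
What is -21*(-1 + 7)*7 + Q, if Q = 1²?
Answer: -881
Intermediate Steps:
Q = 1
-21*(-1 + 7)*7 + Q = -21*(-1 + 7)*7 + 1 = -126*7 + 1 = -21*42 + 1 = -882 + 1 = -881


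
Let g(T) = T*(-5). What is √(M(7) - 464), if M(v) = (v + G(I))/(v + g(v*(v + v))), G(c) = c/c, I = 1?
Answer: 2*I*√27062490/483 ≈ 21.541*I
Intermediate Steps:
g(T) = -5*T
G(c) = 1
M(v) = (1 + v)/(v - 10*v²) (M(v) = (v + 1)/(v - 5*v*(v + v)) = (1 + v)/(v - 5*v*2*v) = (1 + v)/(v - 10*v²))
√(M(7) - 464) = √((-1 - 1*7)/(7*(-1 + 10*7)) - 464) = √((-1 - 7)/(7*(-1 + 70)) - 464) = √((⅐)*(-8)/69 - 464) = √((⅐)*(1/69)*(-8) - 464) = √(-8/483 - 464) = √(-224120/483) = 2*I*√27062490/483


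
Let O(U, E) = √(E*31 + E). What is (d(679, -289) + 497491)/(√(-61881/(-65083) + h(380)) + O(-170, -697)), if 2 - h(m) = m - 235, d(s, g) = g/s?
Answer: -10992391788150*I/(215243*√1496909 + 88382714*√1394) ≈ -3085.0*I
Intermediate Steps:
O(U, E) = 4*√2*√E (O(U, E) = √(31*E + E) = √(32*E) = 4*√2*√E)
h(m) = 237 - m (h(m) = 2 - (m - 235) = 2 - (-235 + m) = 2 + (235 - m) = 237 - m)
(d(679, -289) + 497491)/(√(-61881/(-65083) + h(380)) + O(-170, -697)) = (-289/679 + 497491)/(√(-61881/(-65083) + (237 - 1*380)) + 4*√2*√(-697)) = (-289*1/679 + 497491)/(√(-61881*(-1/65083) + (237 - 380)) + 4*√2*(I*√697)) = (-289/679 + 497491)/(√(61881/65083 - 143) + 4*I*√1394) = 337796100/(679*(√(-9244988/65083) + 4*I*√1394)) = 337796100/(679*(634*I*√1496909/65083 + 4*I*√1394)) = 337796100/(679*(4*I*√1394 + 634*I*√1496909/65083))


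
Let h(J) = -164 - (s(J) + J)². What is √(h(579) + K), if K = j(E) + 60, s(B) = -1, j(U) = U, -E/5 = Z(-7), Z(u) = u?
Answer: I*√334153 ≈ 578.06*I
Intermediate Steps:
E = 35 (E = -5*(-7) = 35)
h(J) = -164 - (-1 + J)²
K = 95 (K = 35 + 60 = 95)
√(h(579) + K) = √((-164 - (-1 + 579)²) + 95) = √((-164 - 1*578²) + 95) = √((-164 - 1*334084) + 95) = √((-164 - 334084) + 95) = √(-334248 + 95) = √(-334153) = I*√334153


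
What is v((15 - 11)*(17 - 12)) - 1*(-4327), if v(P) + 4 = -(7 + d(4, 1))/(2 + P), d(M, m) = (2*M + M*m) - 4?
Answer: 95091/22 ≈ 4322.3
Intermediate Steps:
d(M, m) = -4 + 2*M + M*m
v(P) = -4 - 15/(2 + P) (v(P) = -4 - (7 + (-4 + 2*4 + 4*1))/(2 + P) = -4 - (7 + (-4 + 8 + 4))/(2 + P) = -4 - (7 + 8)/(2 + P) = -4 - 15/(2 + P))
v((15 - 11)*(17 - 12)) - 1*(-4327) = (-23 - 4*(15 - 11)*(17 - 12))/(2 + (15 - 11)*(17 - 12)) - 1*(-4327) = (-23 - 16*5)/(2 + 4*5) + 4327 = (-23 - 4*20)/(2 + 20) + 4327 = (-23 - 80)/22 + 4327 = (1/22)*(-103) + 4327 = -103/22 + 4327 = 95091/22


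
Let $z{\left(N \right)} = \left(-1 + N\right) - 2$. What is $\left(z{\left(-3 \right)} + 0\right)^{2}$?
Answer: $36$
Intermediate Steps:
$z{\left(N \right)} = -3 + N$
$\left(z{\left(-3 \right)} + 0\right)^{2} = \left(\left(-3 - 3\right) + 0\right)^{2} = \left(-6 + 0\right)^{2} = \left(-6\right)^{2} = 36$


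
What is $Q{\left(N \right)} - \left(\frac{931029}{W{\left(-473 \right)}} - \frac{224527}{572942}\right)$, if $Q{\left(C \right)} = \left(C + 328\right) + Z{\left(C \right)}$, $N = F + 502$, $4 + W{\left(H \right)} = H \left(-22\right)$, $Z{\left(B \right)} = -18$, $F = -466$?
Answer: $\frac{382745220300}{1489935671} \approx 256.89$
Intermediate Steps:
$W{\left(H \right)} = -4 - 22 H$ ($W{\left(H \right)} = -4 + H \left(-22\right) = -4 - 22 H$)
$N = 36$ ($N = -466 + 502 = 36$)
$Q{\left(C \right)} = 310 + C$ ($Q{\left(C \right)} = \left(C + 328\right) - 18 = \left(328 + C\right) - 18 = 310 + C$)
$Q{\left(N \right)} - \left(\frac{931029}{W{\left(-473 \right)}} - \frac{224527}{572942}\right) = \left(310 + 36\right) - \left(\frac{931029}{-4 - -10406} - \frac{224527}{572942}\right) = 346 - \left(\frac{931029}{-4 + 10406} - \frac{224527}{572942}\right) = 346 - \left(\frac{931029}{10402} - \frac{224527}{572942}\right) = 346 - \frac{132772521866}{1489935671} = \frac{382745220300}{1489935671}$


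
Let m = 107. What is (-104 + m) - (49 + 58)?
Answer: -104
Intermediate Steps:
(-104 + m) - (49 + 58) = (-104 + 107) - (49 + 58) = 3 - 1*107 = 3 - 107 = -104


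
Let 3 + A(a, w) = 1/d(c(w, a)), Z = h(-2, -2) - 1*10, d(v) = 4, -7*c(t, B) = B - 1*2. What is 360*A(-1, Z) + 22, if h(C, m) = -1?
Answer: -968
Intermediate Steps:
c(t, B) = 2/7 - B/7 (c(t, B) = -(B - 1*2)/7 = -(B - 2)/7 = -(-2 + B)/7 = 2/7 - B/7)
Z = -11 (Z = -1 - 1*10 = -1 - 10 = -11)
A(a, w) = -11/4 (A(a, w) = -3 + 1/4 = -3 + ¼ = -11/4)
360*A(-1, Z) + 22 = 360*(-11/4) + 22 = -990 + 22 = -968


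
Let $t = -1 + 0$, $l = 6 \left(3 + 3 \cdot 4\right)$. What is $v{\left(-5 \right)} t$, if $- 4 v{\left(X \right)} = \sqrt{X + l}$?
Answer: $\frac{\sqrt{85}}{4} \approx 2.3049$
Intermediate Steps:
$l = 90$ ($l = 6 \left(3 + 12\right) = 6 \cdot 15 = 90$)
$t = -1$
$v{\left(X \right)} = - \frac{\sqrt{90 + X}}{4}$ ($v{\left(X \right)} = - \frac{\sqrt{X + 90}}{4} = - \frac{\sqrt{90 + X}}{4}$)
$v{\left(-5 \right)} t = - \frac{\sqrt{90 - 5}}{4} \left(-1\right) = - \frac{\sqrt{85}}{4} \left(-1\right) = \frac{\sqrt{85}}{4}$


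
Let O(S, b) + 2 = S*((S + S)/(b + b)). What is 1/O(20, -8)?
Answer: -1/52 ≈ -0.019231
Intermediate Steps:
O(S, b) = -2 + S²/b (O(S, b) = -2 + S*((S + S)/(b + b)) = -2 + S*((2*S)/((2*b))) = -2 + S*((2*S)*(1/(2*b))) = -2 + S*(S/b) = -2 + S²/b)
1/O(20, -8) = 1/(-2 + 20²/(-8)) = 1/(-2 + 400*(-⅛)) = 1/(-2 - 50) = 1/(-52) = -1/52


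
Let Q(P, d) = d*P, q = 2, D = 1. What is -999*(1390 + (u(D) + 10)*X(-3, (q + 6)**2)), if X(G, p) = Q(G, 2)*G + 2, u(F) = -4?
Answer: -1508490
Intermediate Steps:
Q(P, d) = P*d
X(G, p) = 2 + 2*G**2 (X(G, p) = (G*2)*G + 2 = (2*G)*G + 2 = 2*G**2 + 2 = 2 + 2*G**2)
-999*(1390 + (u(D) + 10)*X(-3, (q + 6)**2)) = -999*(1390 + (-4 + 10)*(2 + 2*(-3)**2)) = -999*(1390 + 6*(2 + 2*9)) = -999*(1390 + 6*(2 + 18)) = -999*(1390 + 6*20) = -999*(1390 + 120) = -999*1510 = -1508490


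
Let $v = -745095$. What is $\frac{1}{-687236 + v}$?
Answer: $- \frac{1}{1432331} \approx -6.9816 \cdot 10^{-7}$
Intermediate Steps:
$\frac{1}{-687236 + v} = \frac{1}{-687236 - 745095} = \frac{1}{-1432331} = - \frac{1}{1432331}$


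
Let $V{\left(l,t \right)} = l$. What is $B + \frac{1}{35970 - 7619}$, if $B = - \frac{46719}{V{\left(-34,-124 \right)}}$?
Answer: $\frac{1324530403}{963934} \approx 1374.1$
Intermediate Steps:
$B = \frac{46719}{34}$ ($B = - \frac{46719}{-34} = \left(-46719\right) \left(- \frac{1}{34}\right) = \frac{46719}{34} \approx 1374.1$)
$B + \frac{1}{35970 - 7619} = \frac{46719}{34} + \frac{1}{35970 - 7619} = \frac{46719}{34} + \frac{1}{28351} = \frac{1324530403}{963934}$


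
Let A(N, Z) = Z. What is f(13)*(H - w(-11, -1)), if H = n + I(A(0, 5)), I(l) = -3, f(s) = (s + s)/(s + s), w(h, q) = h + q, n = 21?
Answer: 30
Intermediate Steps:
f(s) = 1 (f(s) = (2*s)/((2*s)) = (2*s)*(1/(2*s)) = 1)
H = 18 (H = 21 - 3 = 18)
f(13)*(H - w(-11, -1)) = 1*(18 - (-11 - 1)) = 1*(18 - 1*(-12)) = 1*(18 + 12) = 1*30 = 30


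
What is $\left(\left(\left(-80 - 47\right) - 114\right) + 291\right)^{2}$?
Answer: $2500$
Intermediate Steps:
$\left(\left(\left(-80 - 47\right) - 114\right) + 291\right)^{2} = \left(\left(-127 - 114\right) + 291\right)^{2} = \left(-241 + 291\right)^{2} = 50^{2} = 2500$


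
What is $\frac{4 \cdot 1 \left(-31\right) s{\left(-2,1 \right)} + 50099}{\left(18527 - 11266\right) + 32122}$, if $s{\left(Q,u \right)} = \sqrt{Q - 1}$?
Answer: $\frac{50099}{39383} - \frac{124 i \sqrt{3}}{39383} \approx 1.2721 - 0.0054535 i$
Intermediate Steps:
$s{\left(Q,u \right)} = \sqrt{-1 + Q}$
$\frac{4 \cdot 1 \left(-31\right) s{\left(-2,1 \right)} + 50099}{\left(18527 - 11266\right) + 32122} = \frac{4 \cdot 1 \left(-31\right) \sqrt{-1 - 2} + 50099}{\left(18527 - 11266\right) + 32122} = \frac{4 \left(-31\right) \sqrt{-3} + 50099}{\left(18527 - 11266\right) + 32122} = \frac{- 124 i \sqrt{3} + 50099}{7261 + 32122} = \frac{- 124 i \sqrt{3} + 50099}{39383} = \left(50099 - 124 i \sqrt{3}\right) \frac{1}{39383} = \frac{50099}{39383} - \frac{124 i \sqrt{3}}{39383}$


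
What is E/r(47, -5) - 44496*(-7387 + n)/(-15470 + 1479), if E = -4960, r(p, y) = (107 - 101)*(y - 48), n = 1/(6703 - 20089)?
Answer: -116519158096072/4963013439 ≈ -23478.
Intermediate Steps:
n = -1/13386 (n = 1/(-13386) = -1/13386 ≈ -7.4705e-5)
r(p, y) = -288 + 6*y (r(p, y) = 6*(-48 + y) = -288 + 6*y)
E/r(47, -5) - 44496*(-7387 + n)/(-15470 + 1479) = -4960/(-288 + 6*(-5)) - 44496*(-7387 - 1/13386)/(-15470 + 1479) = -4960/(-288 - 30) - 44496/((-13991/(-98882383/13386))) = -4960/(-318) - 44496/((-13991*(-13386/98882383))) = -4960*(-1/318) - 44496/187283526/98882383 = 2480/159 - 44496*98882383/187283526 = 2480/159 - 733311752328/31213921 = -116519158096072/4963013439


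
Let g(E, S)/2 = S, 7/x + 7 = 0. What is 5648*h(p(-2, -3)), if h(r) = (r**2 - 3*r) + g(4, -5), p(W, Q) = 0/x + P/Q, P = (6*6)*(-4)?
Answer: 12143200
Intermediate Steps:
x = -1 (x = 7/(-7 + 0) = 7/(-7) = 7*(-1/7) = -1)
g(E, S) = 2*S
P = -144 (P = 36*(-4) = -144)
p(W, Q) = -144/Q (p(W, Q) = 0/(-1) - 144/Q = 0*(-1) - 144/Q = 0 - 144/Q = -144/Q)
h(r) = -10 + r**2 - 3*r (h(r) = (r**2 - 3*r) + 2*(-5) = (r**2 - 3*r) - 10 = -10 + r**2 - 3*r)
5648*h(p(-2, -3)) = 5648*(-10 + (-144/(-3))**2 - (-432)/(-3)) = 5648*(-10 + (-144*(-1/3))**2 - (-432)*(-1)/3) = 5648*(-10 + 48**2 - 3*48) = 5648*(-10 + 2304 - 144) = 5648*2150 = 12143200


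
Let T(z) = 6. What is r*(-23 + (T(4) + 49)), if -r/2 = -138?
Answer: 8832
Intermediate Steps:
r = 276 (r = -2*(-138) = 276)
r*(-23 + (T(4) + 49)) = 276*(-23 + (6 + 49)) = 276*(-23 + 55) = 276*32 = 8832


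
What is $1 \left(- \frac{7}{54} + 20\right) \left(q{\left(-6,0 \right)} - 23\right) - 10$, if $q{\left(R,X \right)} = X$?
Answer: $- \frac{25219}{54} \approx -467.02$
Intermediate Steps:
$1 \left(- \frac{7}{54} + 20\right) \left(q{\left(-6,0 \right)} - 23\right) - 10 = 1 \left(- \frac{7}{54} + 20\right) \left(0 - 23\right) - 10 = 1 \left(\left(-7\right) \frac{1}{54} + 20\right) \left(-23\right) - 10 = 1 \left(- \frac{7}{54} + 20\right) \left(-23\right) - 10 = 1 \cdot \frac{1073}{54} \left(-23\right) - 10 = 1 \left(- \frac{24679}{54}\right) - 10 = - \frac{24679}{54} - 10 = - \frac{25219}{54}$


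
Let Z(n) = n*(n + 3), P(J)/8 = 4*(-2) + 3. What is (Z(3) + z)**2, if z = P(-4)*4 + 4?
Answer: 19044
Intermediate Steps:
P(J) = -40 (P(J) = 8*(4*(-2) + 3) = 8*(-8 + 3) = 8*(-5) = -40)
Z(n) = n*(3 + n)
z = -156 (z = -40*4 + 4 = -160 + 4 = -156)
(Z(3) + z)**2 = (3*(3 + 3) - 156)**2 = (3*6 - 156)**2 = (18 - 156)**2 = (-138)**2 = 19044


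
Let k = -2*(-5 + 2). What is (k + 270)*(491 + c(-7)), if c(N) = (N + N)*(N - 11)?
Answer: 205068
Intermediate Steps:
c(N) = 2*N*(-11 + N) (c(N) = (2*N)*(-11 + N) = 2*N*(-11 + N))
k = 6 (k = -2*(-3) = 6)
(k + 270)*(491 + c(-7)) = (6 + 270)*(491 + 2*(-7)*(-11 - 7)) = 276*(491 + 2*(-7)*(-18)) = 276*(491 + 252) = 276*743 = 205068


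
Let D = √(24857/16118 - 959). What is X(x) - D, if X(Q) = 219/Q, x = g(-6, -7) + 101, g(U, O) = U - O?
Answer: 73/34 - 7*I*√5076283510/16118 ≈ 2.1471 - 30.943*I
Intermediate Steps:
D = 7*I*√5076283510/16118 (D = √(24857*(1/16118) - 959) = √(24857/16118 - 959) = √(-15432305/16118) = 7*I*√5076283510/16118 ≈ 30.943*I)
x = 102 (x = (-6 - 1*(-7)) + 101 = (-6 + 7) + 101 = 1 + 101 = 102)
X(x) - D = 219/102 - 7*I*√5076283510/16118 = 219*(1/102) - 7*I*√5076283510/16118 = 73/34 - 7*I*√5076283510/16118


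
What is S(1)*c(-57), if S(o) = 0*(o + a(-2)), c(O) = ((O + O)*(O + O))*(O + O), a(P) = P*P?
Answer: 0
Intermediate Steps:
a(P) = P²
c(O) = 8*O³ (c(O) = ((2*O)*(2*O))*(2*O) = (4*O²)*(2*O) = 8*O³)
S(o) = 0 (S(o) = 0*(o + (-2)²) = 0*(o + 4) = 0*(4 + o) = 0)
S(1)*c(-57) = 0*(8*(-57)³) = 0*(8*(-185193)) = 0*(-1481544) = 0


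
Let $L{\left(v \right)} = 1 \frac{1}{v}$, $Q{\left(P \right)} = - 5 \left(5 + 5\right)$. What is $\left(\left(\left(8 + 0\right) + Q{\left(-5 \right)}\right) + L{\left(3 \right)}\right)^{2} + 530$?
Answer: $\frac{20395}{9} \approx 2266.1$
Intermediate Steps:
$Q{\left(P \right)} = -50$ ($Q{\left(P \right)} = \left(-5\right) 10 = -50$)
$L{\left(v \right)} = \frac{1}{v}$
$\left(\left(\left(8 + 0\right) + Q{\left(-5 \right)}\right) + L{\left(3 \right)}\right)^{2} + 530 = \left(\left(\left(8 + 0\right) - 50\right) + \frac{1}{3}\right)^{2} + 530 = \left(\left(8 - 50\right) + \frac{1}{3}\right)^{2} + 530 = \left(-42 + \frac{1}{3}\right)^{2} + 530 = \left(- \frac{125}{3}\right)^{2} + 530 = \frac{15625}{9} + 530 = \frac{20395}{9}$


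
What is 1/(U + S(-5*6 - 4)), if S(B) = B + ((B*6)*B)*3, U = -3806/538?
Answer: 269/5586303 ≈ 4.8154e-5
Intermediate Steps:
U = -1903/269 (U = -3806*1/538 = -1903/269 ≈ -7.0743)
S(B) = B + 18*B² (S(B) = B + ((6*B)*B)*3 = B + (6*B²)*3 = B + 18*B²)
1/(U + S(-5*6 - 4)) = 1/(-1903/269 + (-5*6 - 4)*(1 + 18*(-5*6 - 4))) = 1/(-1903/269 + (-30 - 4)*(1 + 18*(-30 - 4))) = 1/(-1903/269 - 34*(1 + 18*(-34))) = 1/(-1903/269 - 34*(1 - 612)) = 1/(-1903/269 - 34*(-611)) = 1/(-1903/269 + 20774) = 1/(5586303/269) = 269/5586303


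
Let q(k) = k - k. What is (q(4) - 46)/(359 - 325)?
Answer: -23/17 ≈ -1.3529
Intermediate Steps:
q(k) = 0
(q(4) - 46)/(359 - 325) = (0 - 46)/(359 - 325) = -46/34 = -46*1/34 = -23/17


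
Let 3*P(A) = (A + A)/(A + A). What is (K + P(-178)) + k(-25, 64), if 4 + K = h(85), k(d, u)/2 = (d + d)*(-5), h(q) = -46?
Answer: 1351/3 ≈ 450.33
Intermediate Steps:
P(A) = 1/3 (P(A) = ((A + A)/(A + A))/3 = ((2*A)/((2*A)))/3 = ((2*A)*(1/(2*A)))/3 = (1/3)*1 = 1/3)
k(d, u) = -20*d (k(d, u) = 2*((d + d)*(-5)) = 2*((2*d)*(-5)) = 2*(-10*d) = -20*d)
K = -50 (K = -4 - 46 = -50)
(K + P(-178)) + k(-25, 64) = (-50 + 1/3) - 20*(-25) = -149/3 + 500 = 1351/3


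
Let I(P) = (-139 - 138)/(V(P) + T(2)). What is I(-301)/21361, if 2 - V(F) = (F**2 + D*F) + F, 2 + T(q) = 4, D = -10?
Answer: 277/1993109466 ≈ 1.3898e-7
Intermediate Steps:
T(q) = 2 (T(q) = -2 + 4 = 2)
V(F) = 2 - F**2 + 9*F (V(F) = 2 - ((F**2 - 10*F) + F) = 2 - (F**2 - 9*F) = 2 + (-F**2 + 9*F) = 2 - F**2 + 9*F)
I(P) = -277/(4 - P**2 + 9*P) (I(P) = (-139 - 138)/((2 - P**2 + 9*P) + 2) = -277/(4 - P**2 + 9*P))
I(-301)/21361 = (277/(-4 + (-301)**2 - 9*(-301)))/21361 = (277/(-4 + 90601 + 2709))*(1/21361) = (277/93306)*(1/21361) = 277/1993109466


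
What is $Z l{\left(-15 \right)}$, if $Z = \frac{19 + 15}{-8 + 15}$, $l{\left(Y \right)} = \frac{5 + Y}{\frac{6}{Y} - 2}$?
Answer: $\frac{425}{21} \approx 20.238$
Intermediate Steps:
$l{\left(Y \right)} = \frac{5 + Y}{-2 + \frac{6}{Y}}$
$Z = \frac{34}{7} \approx 4.8571$
$Z l{\left(-15 \right)} = \frac{34 \left(\left(-1\right) \left(-15\right) \frac{1}{-6 + 2 \left(-15\right)} \left(5 - 15\right)\right)}{7} = \frac{34 \left(\left(-1\right) \left(-15\right) \frac{1}{-6 - 30} \left(-10\right)\right)}{7} = \frac{34 \left(\left(-1\right) \left(-15\right) \frac{1}{-36} \left(-10\right)\right)}{7} = \frac{34 \left(\left(-1\right) \left(-15\right) \left(- \frac{1}{36}\right) \left(-10\right)\right)}{7} = \frac{34}{7} \cdot \frac{25}{6} = \frac{425}{21}$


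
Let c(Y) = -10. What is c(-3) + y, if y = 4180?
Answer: 4170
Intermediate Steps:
c(-3) + y = -10 + 4180 = 4170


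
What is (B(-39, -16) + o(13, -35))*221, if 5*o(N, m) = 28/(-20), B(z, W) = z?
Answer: -217022/25 ≈ -8680.9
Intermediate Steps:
o(N, m) = -7/25 (o(N, m) = (28/(-20))/5 = (28*(-1/20))/5 = (⅕)*(-7/5) = -7/25)
(B(-39, -16) + o(13, -35))*221 = (-39 - 7/25)*221 = -982/25*221 = -217022/25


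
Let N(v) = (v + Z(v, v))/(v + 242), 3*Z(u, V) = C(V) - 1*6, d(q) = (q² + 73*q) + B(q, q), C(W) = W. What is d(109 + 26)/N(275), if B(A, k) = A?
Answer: 43761465/1094 ≈ 40001.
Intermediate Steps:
d(q) = q² + 74*q (d(q) = (q² + 73*q) + q = q² + 74*q)
Z(u, V) = -2 + V/3 (Z(u, V) = (V - 1*6)/3 = (V - 6)/3 = (-6 + V)/3 = -2 + V/3)
N(v) = (-2 + 4*v/3)/(242 + v) (N(v) = (v + (-2 + v/3))/(v + 242) = (-2 + 4*v/3)/(242 + v))
d(109 + 26)/N(275) = ((109 + 26)*(74 + (109 + 26)))/((2*(-3 + 2*275)/(3*(242 + 275)))) = (135*(74 + 135))/(((⅔)*(-3 + 550)/517)) = (135*209)/(((⅔)*(1/517)*547)) = 28215/(1094/1551) = 28215*(1551/1094) = 43761465/1094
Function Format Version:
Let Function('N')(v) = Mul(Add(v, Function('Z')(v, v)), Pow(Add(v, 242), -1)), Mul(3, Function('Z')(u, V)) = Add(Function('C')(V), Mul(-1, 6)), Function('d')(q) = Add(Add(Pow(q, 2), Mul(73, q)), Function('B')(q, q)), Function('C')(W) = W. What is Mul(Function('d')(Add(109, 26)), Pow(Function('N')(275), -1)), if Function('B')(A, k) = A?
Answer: Rational(43761465, 1094) ≈ 40001.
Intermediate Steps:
Function('d')(q) = Add(Pow(q, 2), Mul(74, q)) (Function('d')(q) = Add(Add(Pow(q, 2), Mul(73, q)), q) = Add(Pow(q, 2), Mul(74, q)))
Function('Z')(u, V) = Add(-2, Mul(Rational(1, 3), V)) (Function('Z')(u, V) = Mul(Rational(1, 3), Add(V, Mul(-1, 6))) = Mul(Rational(1, 3), Add(V, -6)) = Mul(Rational(1, 3), Add(-6, V)) = Add(-2, Mul(Rational(1, 3), V)))
Function('N')(v) = Mul(Pow(Add(242, v), -1), Add(-2, Mul(Rational(4, 3), v))) (Function('N')(v) = Mul(Add(v, Add(-2, Mul(Rational(1, 3), v))), Pow(Add(v, 242), -1)) = Mul(Add(-2, Mul(Rational(4, 3), v)), Pow(Add(242, v), -1)) = Mul(Pow(Add(242, v), -1), Add(-2, Mul(Rational(4, 3), v))))
Mul(Function('d')(Add(109, 26)), Pow(Function('N')(275), -1)) = Mul(Mul(Add(109, 26), Add(74, Add(109, 26))), Pow(Mul(Rational(2, 3), Pow(Add(242, 275), -1), Add(-3, Mul(2, 275))), -1)) = Mul(Mul(135, Add(74, 135)), Pow(Mul(Rational(2, 3), Pow(517, -1), Add(-3, 550)), -1)) = Mul(Mul(135, 209), Pow(Mul(Rational(2, 3), Rational(1, 517), 547), -1)) = Mul(28215, Pow(Rational(1094, 1551), -1)) = Mul(28215, Rational(1551, 1094)) = Rational(43761465, 1094)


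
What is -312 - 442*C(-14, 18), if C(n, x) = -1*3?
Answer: 1014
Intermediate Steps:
C(n, x) = -3
-312 - 442*C(-14, 18) = -312 - 442*(-3) = -312 + 1326 = 1014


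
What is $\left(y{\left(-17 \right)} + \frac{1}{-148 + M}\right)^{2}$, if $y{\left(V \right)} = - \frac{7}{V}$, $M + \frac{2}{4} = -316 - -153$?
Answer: $\frac{18722929}{112169281} \approx 0.16692$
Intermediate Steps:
$M = - \frac{327}{2}$ ($M = - \frac{1}{2} - 163 = - \frac{327}{2} \approx -163.5$)
$\left(y{\left(-17 \right)} + \frac{1}{-148 + M}\right)^{2} = \left(- \frac{7}{-17} + \frac{1}{-148 - \frac{327}{2}}\right)^{2} = \left(\left(-7\right) \left(- \frac{1}{17}\right) + \frac{1}{- \frac{623}{2}}\right)^{2} = \left(\frac{7}{17} - \frac{2}{623}\right)^{2} = \left(\frac{4327}{10591}\right)^{2} = \frac{18722929}{112169281}$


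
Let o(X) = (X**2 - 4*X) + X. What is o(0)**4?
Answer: 0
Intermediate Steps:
o(X) = X**2 - 3*X
o(0)**4 = (0*(-3 + 0))**4 = (0*(-3))**4 = 0**4 = 0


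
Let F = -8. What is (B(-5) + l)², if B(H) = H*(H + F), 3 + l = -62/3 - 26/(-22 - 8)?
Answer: 44521/25 ≈ 1780.8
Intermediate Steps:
l = -114/5 (l = -3 + (-62/3 - 26/(-22 - 8)) = -3 + (-62*⅓ - 26/(-30)) = -3 + (-62/3 - 26*(-1/30)) = -3 + (-62/3 + 13/15) = -3 - 99/5 = -114/5 ≈ -22.800)
B(H) = H*(-8 + H) (B(H) = H*(H - 8) = H*(-8 + H))
(B(-5) + l)² = (-5*(-8 - 5) - 114/5)² = (-5*(-13) - 114/5)² = (65 - 114/5)² = (211/5)² = 44521/25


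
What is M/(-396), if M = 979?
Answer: -89/36 ≈ -2.4722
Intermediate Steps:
M/(-396) = 979/(-396) = 979*(-1/396) = -89/36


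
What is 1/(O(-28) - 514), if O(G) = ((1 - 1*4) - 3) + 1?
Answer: -1/519 ≈ -0.0019268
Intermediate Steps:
O(G) = -5 (O(G) = ((1 - 4) - 3) + 1 = (-3 - 3) + 1 = -6 + 1 = -5)
1/(O(-28) - 514) = 1/(-5 - 514) = 1/(-519) = -1/519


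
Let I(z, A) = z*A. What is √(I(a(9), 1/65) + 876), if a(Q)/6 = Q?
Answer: √3704610/65 ≈ 29.611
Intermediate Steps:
a(Q) = 6*Q
I(z, A) = A*z
√(I(a(9), 1/65) + 876) = √((6*9)/65 + 876) = √((1/65)*54 + 876) = √(54/65 + 876) = √(56994/65) = √3704610/65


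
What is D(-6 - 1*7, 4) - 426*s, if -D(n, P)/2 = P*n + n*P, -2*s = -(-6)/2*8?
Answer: 5320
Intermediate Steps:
s = -12 (s = -(-(-6)/2)*8/2 = -(-3*(-1))*8/2 = -3*8/2 = -1/2*24 = -12)
D(n, P) = -4*P*n (D(n, P) = -2*(P*n + n*P) = -2*(P*n + P*n) = -4*P*n)
D(-6 - 1*7, 4) - 426*s = -4*4*(-6 - 1*7) - 426*(-12) = -4*4*(-6 - 7) + 5112 = -4*4*(-13) + 5112 = 208 + 5112 = 5320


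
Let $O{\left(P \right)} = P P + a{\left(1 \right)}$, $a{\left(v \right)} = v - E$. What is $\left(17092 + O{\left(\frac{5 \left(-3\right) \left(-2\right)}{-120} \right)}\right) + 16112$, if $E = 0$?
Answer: $\frac{531281}{16} \approx 33205.0$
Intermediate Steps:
$a{\left(v \right)} = v$ ($a{\left(v \right)} = v - 0 = v + 0 = v$)
$O{\left(P \right)} = 1 + P^{2}$ ($O{\left(P \right)} = P P + 1 = P^{2} + 1 = 1 + P^{2}$)
$\left(17092 + O{\left(\frac{5 \left(-3\right) \left(-2\right)}{-120} \right)}\right) + 16112 = \left(17092 + \left(1 + \left(\frac{5 \left(-3\right) \left(-2\right)}{-120}\right)^{2}\right)\right) + 16112 = \left(17092 + \left(1 + \left(\left(-15\right) \left(-2\right) \left(- \frac{1}{120}\right)\right)^{2}\right)\right) + 16112 = \left(17092 + \left(1 + \left(30 \left(- \frac{1}{120}\right)\right)^{2}\right)\right) + 16112 = \left(17092 + \left(1 + \left(- \frac{1}{4}\right)^{2}\right)\right) + 16112 = \left(17092 + \left(1 + \frac{1}{16}\right)\right) + 16112 = \left(17092 + \frac{17}{16}\right) + 16112 = \frac{273489}{16} + 16112 = \frac{531281}{16}$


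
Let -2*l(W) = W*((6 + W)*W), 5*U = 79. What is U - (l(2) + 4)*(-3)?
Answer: -101/5 ≈ -20.200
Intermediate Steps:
U = 79/5 (U = (1/5)*79 = 79/5 ≈ 15.800)
l(W) = -W**2*(6 + W)/2 (l(W) = -W*(6 + W)*W/2 = -W*W*(6 + W)/2 = -W**2*(6 + W)/2)
U - (l(2) + 4)*(-3) = 79/5 - ((1/2)*2**2*(-6 - 1*2) + 4)*(-3) = 79/5 - ((1/2)*4*(-6 - 2) + 4)*(-3) = 79/5 - ((1/2)*4*(-8) + 4)*(-3) = 79/5 - (-16 + 4)*(-3) = 79/5 - (-12)*(-3) = 79/5 - 1*36 = 79/5 - 36 = -101/5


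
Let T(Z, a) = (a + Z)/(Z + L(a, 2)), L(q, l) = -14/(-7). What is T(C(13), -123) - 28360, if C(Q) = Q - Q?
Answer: -56843/2 ≈ -28422.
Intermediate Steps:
L(q, l) = 2 (L(q, l) = -14*(-⅐) = 2)
C(Q) = 0
T(Z, a) = (Z + a)/(2 + Z) (T(Z, a) = (a + Z)/(Z + 2) = (Z + a)/(2 + Z))
T(C(13), -123) - 28360 = (0 - 123)/(2 + 0) - 28360 = -123/2 - 28360 = -56843/2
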